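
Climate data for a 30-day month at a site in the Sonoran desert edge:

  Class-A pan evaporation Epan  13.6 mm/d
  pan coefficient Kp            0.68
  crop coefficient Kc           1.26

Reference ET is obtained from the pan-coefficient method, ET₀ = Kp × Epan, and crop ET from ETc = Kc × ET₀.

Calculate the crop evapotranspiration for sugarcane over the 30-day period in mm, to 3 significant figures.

ET₀ = 0.68 × 13.6 = 9.2480 mm/d
ETc = Kc × ET₀ = 1.26 × 9.2480 = 11.6525 mm/d
Over 30 days: 11.6525 × 30 = 349.575 mm

350 mm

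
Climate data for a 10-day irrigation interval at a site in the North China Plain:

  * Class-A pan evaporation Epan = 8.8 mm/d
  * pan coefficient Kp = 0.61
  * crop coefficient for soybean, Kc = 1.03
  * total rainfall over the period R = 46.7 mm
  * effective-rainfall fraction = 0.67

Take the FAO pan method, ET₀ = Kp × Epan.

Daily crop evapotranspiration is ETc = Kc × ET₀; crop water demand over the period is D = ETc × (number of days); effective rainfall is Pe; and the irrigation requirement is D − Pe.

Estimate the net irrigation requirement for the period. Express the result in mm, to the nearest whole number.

24 mm

ET₀ = 0.61 × 8.8 = 5.3680 mm/d
ETc = Kc × ET₀ = 1.03 × 5.3680 = 5.5290 mm/d
Crop demand D = ETc × 10 d = 5.5290 × 10 = 55.290 mm
Pe = 0.67 × 46.7 = 31.289 mm
D − Pe = 55.290 − 31.289 = 24.001 mm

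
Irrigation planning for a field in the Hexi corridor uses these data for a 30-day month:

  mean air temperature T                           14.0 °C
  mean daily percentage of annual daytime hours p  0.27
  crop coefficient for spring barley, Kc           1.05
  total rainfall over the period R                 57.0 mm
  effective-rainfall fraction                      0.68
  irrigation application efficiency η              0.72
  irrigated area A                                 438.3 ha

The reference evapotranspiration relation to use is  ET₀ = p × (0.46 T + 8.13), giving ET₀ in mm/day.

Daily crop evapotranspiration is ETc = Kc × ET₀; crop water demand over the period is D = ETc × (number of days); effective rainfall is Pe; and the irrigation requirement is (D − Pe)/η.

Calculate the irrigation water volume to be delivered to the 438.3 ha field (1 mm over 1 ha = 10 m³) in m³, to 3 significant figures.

518000 m³

ET₀ = 0.27 × (0.46 × 14.0 + 8.13) = 0.27 × 14.570 = 3.9339 mm/d
ETc = Kc × ET₀ = 1.05 × 3.9339 = 4.1306 mm/d
Crop demand D = ETc × 30 d = 4.1306 × 30 = 123.918 mm
Pe = 0.68 × 57.0 = 38.760 mm
D − Pe = 123.918 − 38.760 = 85.158 mm
Gross irrigation = 85.158 / 0.72 = 118.275 mm
Volume = 118.275 mm × 438.3 ha × 10 = 518399.3 m³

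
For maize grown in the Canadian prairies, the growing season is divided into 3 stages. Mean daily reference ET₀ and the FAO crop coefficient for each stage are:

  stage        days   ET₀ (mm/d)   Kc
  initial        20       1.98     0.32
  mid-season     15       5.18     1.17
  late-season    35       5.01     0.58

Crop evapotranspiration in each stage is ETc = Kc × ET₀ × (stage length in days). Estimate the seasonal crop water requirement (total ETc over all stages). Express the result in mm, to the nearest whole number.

initial: 0.32 × 1.98 × 20 = 12.67 mm
mid-season: 1.17 × 5.18 × 15 = 90.91 mm
late-season: 0.58 × 5.01 × 35 = 101.70 mm
Seasonal total = 205.28 mm

205 mm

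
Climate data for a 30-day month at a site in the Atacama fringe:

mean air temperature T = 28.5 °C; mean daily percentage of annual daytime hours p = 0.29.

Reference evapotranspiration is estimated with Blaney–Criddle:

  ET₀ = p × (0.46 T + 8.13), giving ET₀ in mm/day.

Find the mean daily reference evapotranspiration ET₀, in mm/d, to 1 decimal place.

6.2 mm/d

ET₀ = 0.29 × (0.46 × 28.5 + 8.13) = 0.29 × 21.240 = 6.1596 mm/d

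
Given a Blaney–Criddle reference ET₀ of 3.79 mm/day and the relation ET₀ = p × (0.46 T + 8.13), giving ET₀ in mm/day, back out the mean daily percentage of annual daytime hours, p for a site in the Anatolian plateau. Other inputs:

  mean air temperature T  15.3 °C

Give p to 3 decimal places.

p = ET₀ / (0.46 T + 8.13) = 3.79 / (0.46 × 15.3 + 8.13) = 3.79 / 15.168 = 0.2499

0.250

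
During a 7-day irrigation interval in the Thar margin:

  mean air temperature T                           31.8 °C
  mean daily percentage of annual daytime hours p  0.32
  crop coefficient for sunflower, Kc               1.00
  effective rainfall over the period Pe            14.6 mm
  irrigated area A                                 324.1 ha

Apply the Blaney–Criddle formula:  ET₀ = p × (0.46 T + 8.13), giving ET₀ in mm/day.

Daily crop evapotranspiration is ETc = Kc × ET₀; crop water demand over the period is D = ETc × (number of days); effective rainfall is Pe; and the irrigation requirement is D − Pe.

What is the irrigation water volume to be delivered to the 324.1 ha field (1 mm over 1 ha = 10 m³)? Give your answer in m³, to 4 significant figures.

117900 m³

ET₀ = 0.32 × (0.46 × 31.8 + 8.13) = 0.32 × 22.758 = 7.2826 mm/d
ETc = Kc × ET₀ = 1.00 × 7.2826 = 7.2826 mm/d
Crop demand D = ETc × 7 d = 7.2826 × 7 = 50.978 mm
D − Pe = 50.978 − 14.6 = 36.378 mm
Volume = 36.378 mm × 324.1 ha × 10 = 117901.1 m³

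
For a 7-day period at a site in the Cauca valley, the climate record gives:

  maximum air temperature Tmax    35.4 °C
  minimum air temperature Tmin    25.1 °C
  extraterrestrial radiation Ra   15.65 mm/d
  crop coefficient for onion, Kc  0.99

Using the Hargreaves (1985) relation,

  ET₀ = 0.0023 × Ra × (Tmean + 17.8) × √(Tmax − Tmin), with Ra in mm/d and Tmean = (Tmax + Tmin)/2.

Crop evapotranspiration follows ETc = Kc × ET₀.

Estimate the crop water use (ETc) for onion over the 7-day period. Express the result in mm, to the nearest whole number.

38 mm

Tmean = (35.4 + 25.1)/2 = 30.25 °C
ET₀ = 0.0023 × 15.65 × (30.25 + 17.8) × √10.3 = 0.0023 × 15.65 × 48.05 × 3.2094 = 5.5508 mm/d
ETc = Kc × ET₀ = 0.99 × 5.5508 = 5.4953 mm/d
Over 7 days: 5.4953 × 7 = 38.467 mm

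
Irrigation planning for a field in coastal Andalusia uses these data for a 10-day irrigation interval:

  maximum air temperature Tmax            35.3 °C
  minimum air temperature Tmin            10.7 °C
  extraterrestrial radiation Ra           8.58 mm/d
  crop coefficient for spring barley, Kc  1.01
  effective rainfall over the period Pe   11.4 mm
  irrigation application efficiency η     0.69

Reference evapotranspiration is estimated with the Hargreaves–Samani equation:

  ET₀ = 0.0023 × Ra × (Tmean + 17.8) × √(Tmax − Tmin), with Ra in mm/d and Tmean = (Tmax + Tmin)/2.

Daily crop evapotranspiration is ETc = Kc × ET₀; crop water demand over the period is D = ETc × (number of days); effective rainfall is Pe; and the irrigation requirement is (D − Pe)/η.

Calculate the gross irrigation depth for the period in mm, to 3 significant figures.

41.9 mm

Tmean = (35.3 + 10.7)/2 = 23.00 °C
ET₀ = 0.0023 × 8.58 × (23.00 + 17.8) × √24.6 = 0.0023 × 8.58 × 40.80 × 4.9598 = 3.9934 mm/d
ETc = Kc × ET₀ = 1.01 × 3.9934 = 4.0333 mm/d
Crop demand D = ETc × 10 d = 4.0333 × 10 = 40.333 mm
D − Pe = 40.333 − 11.4 = 28.933 mm
Gross irrigation = 28.933 / 0.69 = 41.932 mm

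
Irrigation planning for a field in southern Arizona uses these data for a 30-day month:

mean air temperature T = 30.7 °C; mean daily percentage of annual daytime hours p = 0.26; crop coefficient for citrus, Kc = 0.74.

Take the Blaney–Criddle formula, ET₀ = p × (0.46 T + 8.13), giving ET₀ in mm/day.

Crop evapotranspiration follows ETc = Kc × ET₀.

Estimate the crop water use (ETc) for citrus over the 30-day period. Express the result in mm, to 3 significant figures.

ET₀ = 0.26 × (0.46 × 30.7 + 8.13) = 0.26 × 22.252 = 5.7855 mm/d
ETc = Kc × ET₀ = 0.74 × 5.7855 = 4.2813 mm/d
Over 30 days: 4.2813 × 30 = 128.439 mm

128 mm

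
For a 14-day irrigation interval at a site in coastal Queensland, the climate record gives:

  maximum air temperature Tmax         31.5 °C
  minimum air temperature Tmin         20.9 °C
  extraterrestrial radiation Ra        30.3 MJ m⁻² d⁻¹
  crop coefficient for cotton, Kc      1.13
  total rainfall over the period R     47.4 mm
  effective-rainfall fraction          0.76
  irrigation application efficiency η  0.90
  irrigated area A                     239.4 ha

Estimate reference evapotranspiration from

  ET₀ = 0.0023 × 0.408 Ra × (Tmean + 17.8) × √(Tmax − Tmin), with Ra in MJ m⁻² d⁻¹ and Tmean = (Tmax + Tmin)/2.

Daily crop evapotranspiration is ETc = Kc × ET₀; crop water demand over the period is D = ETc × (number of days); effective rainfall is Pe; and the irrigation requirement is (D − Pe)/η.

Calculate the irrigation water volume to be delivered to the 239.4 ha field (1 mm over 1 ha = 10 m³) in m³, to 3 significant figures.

75600 m³

Tmean = (31.5 + 20.9)/2 = 26.20 °C
0.408 Ra = 0.408 × 30.3 = 12.3624 mm/d equivalent
ET₀ = 0.0023 × 12.3624 × (26.20 + 17.8) × √10.6 = 0.0023 × 12.3624 × 44.00 × 3.2558 = 4.0732 mm/d
ETc = Kc × ET₀ = 1.13 × 4.0732 = 4.6027 mm/d
Crop demand D = ETc × 14 d = 4.6027 × 14 = 64.438 mm
Pe = 0.76 × 47.4 = 36.024 mm
D − Pe = 64.438 − 36.024 = 28.414 mm
Gross irrigation = 28.414 / 0.90 = 31.571 mm
Volume = 31.571 mm × 239.4 ha × 10 = 75581.0 m³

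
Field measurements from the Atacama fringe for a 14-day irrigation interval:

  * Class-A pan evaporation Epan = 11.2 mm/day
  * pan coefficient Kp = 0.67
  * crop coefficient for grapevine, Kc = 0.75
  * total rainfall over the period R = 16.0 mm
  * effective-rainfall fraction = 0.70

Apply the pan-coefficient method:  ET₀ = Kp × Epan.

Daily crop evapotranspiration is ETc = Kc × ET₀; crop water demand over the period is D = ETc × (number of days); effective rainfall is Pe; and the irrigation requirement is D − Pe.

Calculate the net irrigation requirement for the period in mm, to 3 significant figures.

ET₀ = 0.67 × 11.2 = 7.5040 mm/d
ETc = Kc × ET₀ = 0.75 × 7.5040 = 5.6280 mm/d
Crop demand D = ETc × 14 d = 5.6280 × 14 = 78.792 mm
Pe = 0.70 × 16.0 = 11.200 mm
D − Pe = 78.792 − 11.200 = 67.592 mm

67.6 mm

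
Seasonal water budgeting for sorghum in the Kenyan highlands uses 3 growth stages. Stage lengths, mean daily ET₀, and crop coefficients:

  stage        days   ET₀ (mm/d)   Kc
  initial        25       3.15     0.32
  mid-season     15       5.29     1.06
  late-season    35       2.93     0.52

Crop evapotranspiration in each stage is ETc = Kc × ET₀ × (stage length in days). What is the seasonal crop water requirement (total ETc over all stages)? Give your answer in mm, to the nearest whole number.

163 mm

initial: 0.32 × 3.15 × 25 = 25.20 mm
mid-season: 1.06 × 5.29 × 15 = 84.11 mm
late-season: 0.52 × 2.93 × 35 = 53.33 mm
Seasonal total = 162.64 mm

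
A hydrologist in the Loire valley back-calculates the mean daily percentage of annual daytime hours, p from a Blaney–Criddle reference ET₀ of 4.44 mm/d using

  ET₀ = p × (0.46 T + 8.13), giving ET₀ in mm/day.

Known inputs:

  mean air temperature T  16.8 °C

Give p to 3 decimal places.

0.280

p = ET₀ / (0.46 T + 8.13) = 4.44 / (0.46 × 16.8 + 8.13) = 4.44 / 15.858 = 0.2800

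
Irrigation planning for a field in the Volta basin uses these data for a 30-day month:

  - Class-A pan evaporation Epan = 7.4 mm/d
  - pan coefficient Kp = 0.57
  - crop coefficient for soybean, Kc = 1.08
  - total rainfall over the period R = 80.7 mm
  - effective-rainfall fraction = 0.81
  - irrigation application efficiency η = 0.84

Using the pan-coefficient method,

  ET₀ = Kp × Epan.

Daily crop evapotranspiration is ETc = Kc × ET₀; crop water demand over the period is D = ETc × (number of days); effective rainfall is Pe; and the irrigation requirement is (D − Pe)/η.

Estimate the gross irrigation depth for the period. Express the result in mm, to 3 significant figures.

84.9 mm

ET₀ = 0.57 × 7.4 = 4.2180 mm/d
ETc = Kc × ET₀ = 1.08 × 4.2180 = 4.5554 mm/d
Crop demand D = ETc × 30 d = 4.5554 × 30 = 136.662 mm
Pe = 0.81 × 80.7 = 65.367 mm
D − Pe = 136.662 − 65.367 = 71.295 mm
Gross irrigation = 71.295 / 0.84 = 84.875 mm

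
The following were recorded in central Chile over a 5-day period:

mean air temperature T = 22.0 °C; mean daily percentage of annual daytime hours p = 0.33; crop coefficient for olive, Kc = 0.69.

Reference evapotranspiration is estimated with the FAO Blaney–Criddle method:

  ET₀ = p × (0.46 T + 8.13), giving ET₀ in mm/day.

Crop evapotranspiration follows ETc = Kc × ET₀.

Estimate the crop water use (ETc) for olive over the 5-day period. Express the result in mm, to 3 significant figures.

20.8 mm

ET₀ = 0.33 × (0.46 × 22.0 + 8.13) = 0.33 × 18.250 = 6.0225 mm/d
ETc = Kc × ET₀ = 0.69 × 6.0225 = 4.1555 mm/d
Over 5 days: 4.1555 × 5 = 20.778 mm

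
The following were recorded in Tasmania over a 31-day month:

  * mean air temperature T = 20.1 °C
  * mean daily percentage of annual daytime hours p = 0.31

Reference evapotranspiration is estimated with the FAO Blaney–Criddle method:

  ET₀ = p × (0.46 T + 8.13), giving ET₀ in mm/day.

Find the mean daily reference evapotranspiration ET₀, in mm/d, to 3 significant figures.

ET₀ = 0.31 × (0.46 × 20.1 + 8.13) = 0.31 × 17.376 = 5.3866 mm/d

5.39 mm/d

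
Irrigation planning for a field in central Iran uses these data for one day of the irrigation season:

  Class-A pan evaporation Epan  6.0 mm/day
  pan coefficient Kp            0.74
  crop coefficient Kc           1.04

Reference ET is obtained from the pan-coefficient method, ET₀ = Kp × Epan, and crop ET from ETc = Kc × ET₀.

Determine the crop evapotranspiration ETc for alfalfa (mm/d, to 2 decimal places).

4.62 mm/d

ET₀ = 0.74 × 6.0 = 4.4400 mm/d
ETc = Kc × ET₀ = 1.04 × 4.4400 = 4.6176 mm/d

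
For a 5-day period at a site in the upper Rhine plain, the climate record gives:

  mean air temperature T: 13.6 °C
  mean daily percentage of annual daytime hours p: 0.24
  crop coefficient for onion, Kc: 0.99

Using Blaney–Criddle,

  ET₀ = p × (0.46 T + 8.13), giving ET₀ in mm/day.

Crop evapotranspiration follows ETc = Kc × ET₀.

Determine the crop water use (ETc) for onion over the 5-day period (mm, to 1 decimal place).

17.1 mm

ET₀ = 0.24 × (0.46 × 13.6 + 8.13) = 0.24 × 14.386 = 3.4526 mm/d
ETc = Kc × ET₀ = 0.99 × 3.4526 = 3.4181 mm/d
Over 5 days: 3.4181 × 5 = 17.091 mm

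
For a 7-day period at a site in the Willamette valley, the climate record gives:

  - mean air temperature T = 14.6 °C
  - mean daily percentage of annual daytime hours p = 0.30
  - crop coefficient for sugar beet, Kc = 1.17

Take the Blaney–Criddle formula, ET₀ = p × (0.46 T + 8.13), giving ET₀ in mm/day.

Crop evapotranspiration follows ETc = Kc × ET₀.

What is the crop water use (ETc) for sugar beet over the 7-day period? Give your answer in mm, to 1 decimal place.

ET₀ = 0.30 × (0.46 × 14.6 + 8.13) = 0.30 × 14.846 = 4.4538 mm/d
ETc = Kc × ET₀ = 1.17 × 4.4538 = 5.2109 mm/d
Over 7 days: 5.2109 × 7 = 36.476 mm

36.5 mm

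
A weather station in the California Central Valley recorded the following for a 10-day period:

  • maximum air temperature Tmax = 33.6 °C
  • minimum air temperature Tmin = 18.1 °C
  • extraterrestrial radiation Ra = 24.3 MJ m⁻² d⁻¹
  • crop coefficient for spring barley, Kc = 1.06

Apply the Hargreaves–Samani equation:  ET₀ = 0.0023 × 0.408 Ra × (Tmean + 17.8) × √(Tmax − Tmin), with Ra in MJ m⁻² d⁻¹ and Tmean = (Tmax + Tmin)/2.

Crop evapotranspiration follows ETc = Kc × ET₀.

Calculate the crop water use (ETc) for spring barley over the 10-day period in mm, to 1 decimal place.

41.5 mm

Tmean = (33.6 + 18.1)/2 = 25.85 °C
0.408 Ra = 0.408 × 24.3 = 9.9144 mm/d equivalent
ET₀ = 0.0023 × 9.9144 × (25.85 + 17.8) × √15.5 = 0.0023 × 9.9144 × 43.65 × 3.9370 = 3.9187 mm/d
ETc = Kc × ET₀ = 1.06 × 3.9187 = 4.1538 mm/d
Over 10 days: 4.1538 × 10 = 41.538 mm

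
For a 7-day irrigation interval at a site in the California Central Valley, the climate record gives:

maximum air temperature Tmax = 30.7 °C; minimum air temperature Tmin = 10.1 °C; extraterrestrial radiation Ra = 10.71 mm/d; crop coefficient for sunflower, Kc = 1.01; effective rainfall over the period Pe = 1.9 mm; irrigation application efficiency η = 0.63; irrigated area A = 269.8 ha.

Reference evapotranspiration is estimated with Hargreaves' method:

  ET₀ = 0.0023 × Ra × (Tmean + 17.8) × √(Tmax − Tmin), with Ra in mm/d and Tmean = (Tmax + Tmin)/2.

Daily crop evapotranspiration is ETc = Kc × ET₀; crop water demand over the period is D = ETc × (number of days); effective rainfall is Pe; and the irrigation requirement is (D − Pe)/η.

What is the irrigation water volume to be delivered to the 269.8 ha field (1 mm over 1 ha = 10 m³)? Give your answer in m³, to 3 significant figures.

121000 m³

Tmean = (30.7 + 10.1)/2 = 20.40 °C
ET₀ = 0.0023 × 10.71 × (20.40 + 17.8) × √20.6 = 0.0023 × 10.71 × 38.20 × 4.5387 = 4.2708 mm/d
ETc = Kc × ET₀ = 1.01 × 4.2708 = 4.3135 mm/d
Crop demand D = ETc × 7 d = 4.3135 × 7 = 30.195 mm
D − Pe = 30.195 − 1.9 = 28.295 mm
Gross irrigation = 28.295 / 0.63 = 44.913 mm
Volume = 44.913 mm × 269.8 ha × 10 = 121175.3 m³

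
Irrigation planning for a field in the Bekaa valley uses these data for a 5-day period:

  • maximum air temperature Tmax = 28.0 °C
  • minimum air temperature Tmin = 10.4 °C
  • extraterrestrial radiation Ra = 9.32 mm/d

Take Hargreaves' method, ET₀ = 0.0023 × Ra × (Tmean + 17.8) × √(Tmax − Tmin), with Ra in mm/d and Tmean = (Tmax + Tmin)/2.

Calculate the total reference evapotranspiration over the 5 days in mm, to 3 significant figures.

16.6 mm

Tmean = (28.0 + 10.4)/2 = 19.20 °C
ET₀ = 0.0023 × 9.32 × (19.20 + 17.8) × √17.6 = 0.0023 × 9.32 × 37.00 × 4.1952 = 3.3273 mm/d
Over 5 days: 3.3273 × 5 = 16.637 mm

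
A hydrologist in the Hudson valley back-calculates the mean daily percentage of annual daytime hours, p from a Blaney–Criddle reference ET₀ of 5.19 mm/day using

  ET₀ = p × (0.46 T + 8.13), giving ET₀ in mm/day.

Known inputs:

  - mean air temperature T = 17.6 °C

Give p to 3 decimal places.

p = ET₀ / (0.46 T + 8.13) = 5.19 / (0.46 × 17.6 + 8.13) = 5.19 / 16.226 = 0.3199

0.320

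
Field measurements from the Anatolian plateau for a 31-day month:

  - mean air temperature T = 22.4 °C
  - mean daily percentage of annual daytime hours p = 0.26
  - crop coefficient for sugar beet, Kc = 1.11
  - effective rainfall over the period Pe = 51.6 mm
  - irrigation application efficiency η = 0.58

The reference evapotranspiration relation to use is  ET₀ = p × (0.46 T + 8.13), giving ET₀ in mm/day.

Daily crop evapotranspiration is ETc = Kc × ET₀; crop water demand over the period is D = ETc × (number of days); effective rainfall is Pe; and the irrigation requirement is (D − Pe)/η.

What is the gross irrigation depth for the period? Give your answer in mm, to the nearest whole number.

ET₀ = 0.26 × (0.46 × 22.4 + 8.13) = 0.26 × 18.434 = 4.7928 mm/d
ETc = Kc × ET₀ = 1.11 × 4.7928 = 5.3200 mm/d
Crop demand D = ETc × 31 d = 5.3200 × 31 = 164.920 mm
D − Pe = 164.920 − 51.6 = 113.320 mm
Gross irrigation = 113.320 / 0.58 = 195.379 mm

195 mm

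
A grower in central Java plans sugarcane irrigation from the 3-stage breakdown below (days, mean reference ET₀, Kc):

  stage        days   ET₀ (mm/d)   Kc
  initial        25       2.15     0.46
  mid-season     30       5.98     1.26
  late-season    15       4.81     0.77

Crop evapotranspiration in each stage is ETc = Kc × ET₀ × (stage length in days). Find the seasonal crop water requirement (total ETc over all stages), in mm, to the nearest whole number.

306 mm

initial: 0.46 × 2.15 × 25 = 24.73 mm
mid-season: 1.26 × 5.98 × 30 = 226.04 mm
late-season: 0.77 × 4.81 × 15 = 55.56 mm
Seasonal total = 306.33 mm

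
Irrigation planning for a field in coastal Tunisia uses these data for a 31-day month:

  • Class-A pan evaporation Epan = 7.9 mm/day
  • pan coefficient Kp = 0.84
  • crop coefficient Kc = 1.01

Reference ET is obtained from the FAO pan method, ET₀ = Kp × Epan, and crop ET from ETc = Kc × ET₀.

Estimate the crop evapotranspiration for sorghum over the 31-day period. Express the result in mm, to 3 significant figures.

ET₀ = 0.84 × 7.9 = 6.6360 mm/d
ETc = Kc × ET₀ = 1.01 × 6.6360 = 6.7024 mm/d
Over 31 days: 6.7024 × 31 = 207.774 mm

208 mm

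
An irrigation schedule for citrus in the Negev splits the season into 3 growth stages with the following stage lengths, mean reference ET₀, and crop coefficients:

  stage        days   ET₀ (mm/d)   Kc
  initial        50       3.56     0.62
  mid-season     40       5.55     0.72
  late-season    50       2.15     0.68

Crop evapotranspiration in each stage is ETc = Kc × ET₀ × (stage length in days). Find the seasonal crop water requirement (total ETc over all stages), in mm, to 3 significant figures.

initial: 0.62 × 3.56 × 50 = 110.36 mm
mid-season: 0.72 × 5.55 × 40 = 159.84 mm
late-season: 0.68 × 2.15 × 50 = 73.10 mm
Seasonal total = 343.30 mm

343 mm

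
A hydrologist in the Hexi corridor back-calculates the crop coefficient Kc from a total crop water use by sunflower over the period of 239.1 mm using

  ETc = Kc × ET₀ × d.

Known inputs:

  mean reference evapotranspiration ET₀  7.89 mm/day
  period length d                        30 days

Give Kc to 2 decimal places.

1.01

ETc = Kc × ET₀ × d  ⇒  Kc = ETc / (ET₀ × d)
Kc = 239.1 / (7.89 × 30) = 239.1 / 236.70 = 1.0101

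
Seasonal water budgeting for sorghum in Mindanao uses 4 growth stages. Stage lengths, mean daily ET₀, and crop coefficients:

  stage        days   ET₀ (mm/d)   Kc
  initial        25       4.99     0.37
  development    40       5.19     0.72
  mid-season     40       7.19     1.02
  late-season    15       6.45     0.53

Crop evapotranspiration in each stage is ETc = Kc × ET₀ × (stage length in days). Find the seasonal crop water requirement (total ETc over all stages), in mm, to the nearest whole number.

initial: 0.37 × 4.99 × 25 = 46.16 mm
development: 0.72 × 5.19 × 40 = 149.47 mm
mid-season: 1.02 × 7.19 × 40 = 293.35 mm
late-season: 0.53 × 6.45 × 15 = 51.28 mm
Seasonal total = 540.26 mm

540 mm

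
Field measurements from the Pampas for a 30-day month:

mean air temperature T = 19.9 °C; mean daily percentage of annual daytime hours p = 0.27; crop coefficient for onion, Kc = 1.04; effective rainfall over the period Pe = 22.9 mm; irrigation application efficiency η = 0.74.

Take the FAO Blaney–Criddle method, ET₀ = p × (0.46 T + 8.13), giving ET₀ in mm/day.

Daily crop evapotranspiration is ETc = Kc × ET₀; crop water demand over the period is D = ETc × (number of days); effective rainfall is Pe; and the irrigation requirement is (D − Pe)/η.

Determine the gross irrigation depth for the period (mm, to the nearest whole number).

ET₀ = 0.27 × (0.46 × 19.9 + 8.13) = 0.27 × 17.284 = 4.6667 mm/d
ETc = Kc × ET₀ = 1.04 × 4.6667 = 4.8534 mm/d
Crop demand D = ETc × 30 d = 4.8534 × 30 = 145.602 mm
D − Pe = 145.602 − 22.9 = 122.702 mm
Gross irrigation = 122.702 / 0.74 = 165.814 mm

166 mm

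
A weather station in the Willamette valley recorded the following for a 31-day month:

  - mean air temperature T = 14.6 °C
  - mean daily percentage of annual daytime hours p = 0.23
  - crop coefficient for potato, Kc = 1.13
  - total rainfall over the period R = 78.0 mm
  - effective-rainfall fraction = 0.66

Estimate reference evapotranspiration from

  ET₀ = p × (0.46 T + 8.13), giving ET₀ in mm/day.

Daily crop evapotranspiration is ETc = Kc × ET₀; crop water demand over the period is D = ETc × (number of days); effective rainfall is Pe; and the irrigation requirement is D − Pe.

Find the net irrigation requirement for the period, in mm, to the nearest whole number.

68 mm

ET₀ = 0.23 × (0.46 × 14.6 + 8.13) = 0.23 × 14.846 = 3.4146 mm/d
ETc = Kc × ET₀ = 1.13 × 3.4146 = 3.8585 mm/d
Crop demand D = ETc × 31 d = 3.8585 × 31 = 119.614 mm
Pe = 0.66 × 78.0 = 51.480 mm
D − Pe = 119.614 − 51.480 = 68.134 mm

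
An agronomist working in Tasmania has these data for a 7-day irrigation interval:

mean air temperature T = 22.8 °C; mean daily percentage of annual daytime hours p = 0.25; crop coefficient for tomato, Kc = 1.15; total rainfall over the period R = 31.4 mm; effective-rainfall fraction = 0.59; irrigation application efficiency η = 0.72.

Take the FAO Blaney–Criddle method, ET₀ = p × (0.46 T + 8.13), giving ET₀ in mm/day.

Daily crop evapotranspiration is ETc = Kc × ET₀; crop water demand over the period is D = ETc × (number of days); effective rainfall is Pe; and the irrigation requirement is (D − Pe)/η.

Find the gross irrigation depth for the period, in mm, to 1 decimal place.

ET₀ = 0.25 × (0.46 × 22.8 + 8.13) = 0.25 × 18.618 = 4.6545 mm/d
ETc = Kc × ET₀ = 1.15 × 4.6545 = 5.3527 mm/d
Crop demand D = ETc × 7 d = 5.3527 × 7 = 37.469 mm
Pe = 0.59 × 31.4 = 18.526 mm
D − Pe = 37.469 − 18.526 = 18.943 mm
Gross irrigation = 18.943 / 0.72 = 26.310 mm

26.3 mm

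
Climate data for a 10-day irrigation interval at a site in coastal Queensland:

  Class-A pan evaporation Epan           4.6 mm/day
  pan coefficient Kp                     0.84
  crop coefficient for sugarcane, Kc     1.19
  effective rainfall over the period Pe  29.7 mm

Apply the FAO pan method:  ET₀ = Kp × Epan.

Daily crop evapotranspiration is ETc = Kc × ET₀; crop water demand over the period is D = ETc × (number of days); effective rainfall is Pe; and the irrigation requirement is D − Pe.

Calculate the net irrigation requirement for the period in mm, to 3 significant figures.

ET₀ = 0.84 × 4.6 = 3.8640 mm/d
ETc = Kc × ET₀ = 1.19 × 3.8640 = 4.5982 mm/d
Crop demand D = ETc × 10 d = 4.5982 × 10 = 45.982 mm
D − Pe = 45.982 − 29.7 = 16.282 mm

16.3 mm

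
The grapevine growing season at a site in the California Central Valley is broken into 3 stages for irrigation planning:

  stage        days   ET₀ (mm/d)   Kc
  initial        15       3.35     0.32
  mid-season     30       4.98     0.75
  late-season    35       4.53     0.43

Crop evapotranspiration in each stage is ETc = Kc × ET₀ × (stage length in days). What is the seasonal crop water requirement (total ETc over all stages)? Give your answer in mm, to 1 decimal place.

initial: 0.32 × 3.35 × 15 = 16.08 mm
mid-season: 0.75 × 4.98 × 30 = 112.05 mm
late-season: 0.43 × 4.53 × 35 = 68.18 mm
Seasonal total = 196.31 mm

196.3 mm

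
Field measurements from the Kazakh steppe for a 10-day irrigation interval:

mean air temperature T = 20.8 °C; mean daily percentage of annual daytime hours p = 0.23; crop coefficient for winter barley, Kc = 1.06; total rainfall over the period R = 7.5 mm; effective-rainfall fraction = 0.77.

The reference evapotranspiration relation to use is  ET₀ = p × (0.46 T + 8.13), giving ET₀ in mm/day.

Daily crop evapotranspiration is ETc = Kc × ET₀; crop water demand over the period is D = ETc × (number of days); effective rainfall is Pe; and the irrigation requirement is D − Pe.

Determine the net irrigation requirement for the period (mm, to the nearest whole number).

ET₀ = 0.23 × (0.46 × 20.8 + 8.13) = 0.23 × 17.698 = 4.0705 mm/d
ETc = Kc × ET₀ = 1.06 × 4.0705 = 4.3147 mm/d
Crop demand D = ETc × 10 d = 4.3147 × 10 = 43.147 mm
Pe = 0.77 × 7.5 = 5.775 mm
D − Pe = 43.147 − 5.775 = 37.372 mm

37 mm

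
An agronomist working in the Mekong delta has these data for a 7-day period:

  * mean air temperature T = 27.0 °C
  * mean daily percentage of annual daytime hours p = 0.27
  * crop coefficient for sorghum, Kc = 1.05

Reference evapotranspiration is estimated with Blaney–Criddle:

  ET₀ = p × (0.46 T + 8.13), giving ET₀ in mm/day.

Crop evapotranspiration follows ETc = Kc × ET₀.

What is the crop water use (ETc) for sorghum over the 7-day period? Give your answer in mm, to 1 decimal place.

ET₀ = 0.27 × (0.46 × 27.0 + 8.13) = 0.27 × 20.550 = 5.5485 mm/d
ETc = Kc × ET₀ = 1.05 × 5.5485 = 5.8259 mm/d
Over 7 days: 5.8259 × 7 = 40.781 mm

40.8 mm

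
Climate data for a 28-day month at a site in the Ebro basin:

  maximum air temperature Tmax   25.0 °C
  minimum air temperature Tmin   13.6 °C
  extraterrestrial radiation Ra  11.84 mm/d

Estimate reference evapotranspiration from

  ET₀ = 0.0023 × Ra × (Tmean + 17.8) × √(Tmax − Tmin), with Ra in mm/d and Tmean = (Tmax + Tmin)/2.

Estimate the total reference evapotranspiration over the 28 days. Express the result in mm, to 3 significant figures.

Tmean = (25.0 + 13.6)/2 = 19.30 °C
ET₀ = 0.0023 × 11.84 × (19.30 + 17.8) × √11.4 = 0.0023 × 11.84 × 37.10 × 3.3764 = 3.4112 mm/d
Over 28 days: 3.4112 × 28 = 95.514 mm

95.5 mm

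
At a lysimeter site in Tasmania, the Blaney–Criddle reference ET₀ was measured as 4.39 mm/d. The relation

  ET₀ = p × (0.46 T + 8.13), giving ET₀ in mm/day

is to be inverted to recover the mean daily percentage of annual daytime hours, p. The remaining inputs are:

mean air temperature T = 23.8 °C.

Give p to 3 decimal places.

p = ET₀ / (0.46 T + 8.13) = 4.39 / (0.46 × 23.8 + 8.13) = 4.39 / 19.078 = 0.2301

0.230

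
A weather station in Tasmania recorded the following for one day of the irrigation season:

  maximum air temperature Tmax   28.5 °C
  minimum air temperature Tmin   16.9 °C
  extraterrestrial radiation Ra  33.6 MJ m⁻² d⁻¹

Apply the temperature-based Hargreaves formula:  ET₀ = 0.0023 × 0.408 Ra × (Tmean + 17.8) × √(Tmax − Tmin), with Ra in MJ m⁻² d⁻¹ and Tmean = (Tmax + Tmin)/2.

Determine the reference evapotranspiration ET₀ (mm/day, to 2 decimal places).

4.35 mm/day

Tmean = (28.5 + 16.9)/2 = 22.70 °C
0.408 Ra = 0.408 × 33.6 = 13.7088 mm/d equivalent
ET₀ = 0.0023 × 13.7088 × (22.70 + 17.8) × √11.6 = 0.0023 × 13.7088 × 40.50 × 3.4059 = 4.3492 mm/d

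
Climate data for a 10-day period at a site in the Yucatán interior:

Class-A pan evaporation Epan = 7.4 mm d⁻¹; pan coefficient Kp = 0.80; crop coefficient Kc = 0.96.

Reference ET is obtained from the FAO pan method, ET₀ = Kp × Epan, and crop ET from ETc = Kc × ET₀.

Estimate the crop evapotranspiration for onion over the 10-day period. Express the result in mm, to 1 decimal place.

ET₀ = 0.80 × 7.4 = 5.9200 mm/d
ETc = Kc × ET₀ = 0.96 × 5.9200 = 5.6832 mm/d
Over 10 days: 5.6832 × 10 = 56.832 mm

56.8 mm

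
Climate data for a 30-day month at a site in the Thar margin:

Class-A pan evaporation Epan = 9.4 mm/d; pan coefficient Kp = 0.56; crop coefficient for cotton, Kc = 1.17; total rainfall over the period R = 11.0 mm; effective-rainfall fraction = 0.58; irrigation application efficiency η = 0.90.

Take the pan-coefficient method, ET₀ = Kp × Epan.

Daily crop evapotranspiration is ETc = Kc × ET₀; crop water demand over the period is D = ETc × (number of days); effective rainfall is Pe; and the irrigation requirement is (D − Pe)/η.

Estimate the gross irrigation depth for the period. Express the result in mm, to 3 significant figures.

ET₀ = 0.56 × 9.4 = 5.2640 mm/d
ETc = Kc × ET₀ = 1.17 × 5.2640 = 6.1589 mm/d
Crop demand D = ETc × 30 d = 6.1589 × 30 = 184.767 mm
Pe = 0.58 × 11.0 = 6.380 mm
D − Pe = 184.767 − 6.380 = 178.387 mm
Gross irrigation = 178.387 / 0.90 = 198.208 mm

198 mm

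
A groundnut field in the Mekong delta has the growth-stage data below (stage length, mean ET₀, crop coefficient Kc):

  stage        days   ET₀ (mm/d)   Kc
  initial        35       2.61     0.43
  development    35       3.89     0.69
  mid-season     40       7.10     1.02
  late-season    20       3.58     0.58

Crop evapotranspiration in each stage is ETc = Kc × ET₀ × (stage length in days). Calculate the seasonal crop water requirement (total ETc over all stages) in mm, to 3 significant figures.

initial: 0.43 × 2.61 × 35 = 39.28 mm
development: 0.69 × 3.89 × 35 = 93.94 mm
mid-season: 1.02 × 7.10 × 40 = 289.68 mm
late-season: 0.58 × 3.58 × 20 = 41.53 mm
Seasonal total = 464.43 mm

464 mm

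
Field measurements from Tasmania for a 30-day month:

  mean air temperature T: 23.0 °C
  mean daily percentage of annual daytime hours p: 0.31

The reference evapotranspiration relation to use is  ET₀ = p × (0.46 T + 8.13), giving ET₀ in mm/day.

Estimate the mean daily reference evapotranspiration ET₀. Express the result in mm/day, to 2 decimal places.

ET₀ = 0.31 × (0.46 × 23.0 + 8.13) = 0.31 × 18.710 = 5.8001 mm/d

5.80 mm/day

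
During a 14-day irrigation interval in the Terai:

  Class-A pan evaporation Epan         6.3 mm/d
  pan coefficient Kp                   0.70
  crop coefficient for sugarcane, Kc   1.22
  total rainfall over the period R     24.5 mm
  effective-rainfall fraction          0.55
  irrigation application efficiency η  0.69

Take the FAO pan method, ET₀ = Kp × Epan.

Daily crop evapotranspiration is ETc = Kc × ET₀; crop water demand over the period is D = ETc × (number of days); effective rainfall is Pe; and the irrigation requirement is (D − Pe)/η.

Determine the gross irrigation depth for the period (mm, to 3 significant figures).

ET₀ = 0.70 × 6.3 = 4.4100 mm/d
ETc = Kc × ET₀ = 1.22 × 4.4100 = 5.3802 mm/d
Crop demand D = ETc × 14 d = 5.3802 × 14 = 75.323 mm
Pe = 0.55 × 24.5 = 13.475 mm
D − Pe = 75.323 − 13.475 = 61.848 mm
Gross irrigation = 61.848 / 0.69 = 89.635 mm

89.6 mm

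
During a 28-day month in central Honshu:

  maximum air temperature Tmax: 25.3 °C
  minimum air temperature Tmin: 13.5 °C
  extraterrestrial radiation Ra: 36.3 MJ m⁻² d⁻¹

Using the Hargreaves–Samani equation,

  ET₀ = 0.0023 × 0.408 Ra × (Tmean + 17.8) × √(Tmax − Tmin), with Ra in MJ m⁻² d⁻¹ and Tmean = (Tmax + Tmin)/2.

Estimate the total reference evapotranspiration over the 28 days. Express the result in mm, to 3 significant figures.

122 mm

Tmean = (25.3 + 13.5)/2 = 19.40 °C
0.408 Ra = 0.408 × 36.3 = 14.8104 mm/d equivalent
ET₀ = 0.0023 × 14.8104 × (19.40 + 17.8) × √11.8 = 0.0023 × 14.8104 × 37.20 × 3.4351 = 4.3529 mm/d
Over 28 days: 4.3529 × 28 = 121.881 mm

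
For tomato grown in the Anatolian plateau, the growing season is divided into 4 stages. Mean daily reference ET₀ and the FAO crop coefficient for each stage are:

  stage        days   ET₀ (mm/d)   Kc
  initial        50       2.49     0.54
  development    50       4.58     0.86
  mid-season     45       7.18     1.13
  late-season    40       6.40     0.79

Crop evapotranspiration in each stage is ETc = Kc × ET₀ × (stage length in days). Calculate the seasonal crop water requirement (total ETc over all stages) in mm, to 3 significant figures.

832 mm

initial: 0.54 × 2.49 × 50 = 67.23 mm
development: 0.86 × 4.58 × 50 = 196.94 mm
mid-season: 1.13 × 7.18 × 45 = 365.10 mm
late-season: 0.79 × 6.40 × 40 = 202.24 mm
Seasonal total = 831.51 mm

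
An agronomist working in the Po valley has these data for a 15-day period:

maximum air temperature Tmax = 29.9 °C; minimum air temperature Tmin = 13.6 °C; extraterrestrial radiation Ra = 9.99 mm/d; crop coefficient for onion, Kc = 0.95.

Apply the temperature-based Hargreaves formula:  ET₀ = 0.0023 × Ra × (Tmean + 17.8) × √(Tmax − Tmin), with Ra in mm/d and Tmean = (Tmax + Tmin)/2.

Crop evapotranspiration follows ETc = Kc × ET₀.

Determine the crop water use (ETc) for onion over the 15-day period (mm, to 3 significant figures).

Tmean = (29.9 + 13.6)/2 = 21.75 °C
ET₀ = 0.0023 × 9.99 × (21.75 + 17.8) × √16.3 = 0.0023 × 9.99 × 39.55 × 4.0373 = 3.6689 mm/d
ETc = Kc × ET₀ = 0.95 × 3.6689 = 3.4855 mm/d
Over 15 days: 3.4855 × 15 = 52.283 mm

52.3 mm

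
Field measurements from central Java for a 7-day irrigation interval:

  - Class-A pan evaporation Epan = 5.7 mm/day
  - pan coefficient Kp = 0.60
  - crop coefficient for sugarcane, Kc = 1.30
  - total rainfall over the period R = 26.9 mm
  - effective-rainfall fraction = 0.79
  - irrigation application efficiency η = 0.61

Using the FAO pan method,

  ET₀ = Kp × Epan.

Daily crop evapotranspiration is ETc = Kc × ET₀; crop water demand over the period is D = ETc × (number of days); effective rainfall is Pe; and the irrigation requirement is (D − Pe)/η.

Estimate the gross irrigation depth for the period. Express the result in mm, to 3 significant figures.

ET₀ = 0.60 × 5.7 = 3.4200 mm/d
ETc = Kc × ET₀ = 1.30 × 3.4200 = 4.4460 mm/d
Crop demand D = ETc × 7 d = 4.4460 × 7 = 31.122 mm
Pe = 0.79 × 26.9 = 21.251 mm
D − Pe = 31.122 − 21.251 = 9.871 mm
Gross irrigation = 9.871 / 0.61 = 16.182 mm

16.2 mm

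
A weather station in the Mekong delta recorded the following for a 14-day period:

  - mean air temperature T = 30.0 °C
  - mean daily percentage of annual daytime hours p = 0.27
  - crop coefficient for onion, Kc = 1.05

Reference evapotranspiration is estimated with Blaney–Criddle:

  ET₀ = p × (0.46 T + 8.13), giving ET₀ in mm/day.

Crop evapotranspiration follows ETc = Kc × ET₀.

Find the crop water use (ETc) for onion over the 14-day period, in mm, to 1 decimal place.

87.0 mm

ET₀ = 0.27 × (0.46 × 30.0 + 8.13) = 0.27 × 21.930 = 5.9211 mm/d
ETc = Kc × ET₀ = 1.05 × 5.9211 = 6.2172 mm/d
Over 14 days: 6.2172 × 14 = 87.041 mm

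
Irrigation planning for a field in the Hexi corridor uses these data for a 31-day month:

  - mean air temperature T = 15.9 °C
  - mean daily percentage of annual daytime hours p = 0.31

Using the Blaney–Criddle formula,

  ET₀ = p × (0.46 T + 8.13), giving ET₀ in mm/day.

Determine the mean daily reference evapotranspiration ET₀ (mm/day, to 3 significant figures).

4.79 mm/day

ET₀ = 0.31 × (0.46 × 15.9 + 8.13) = 0.31 × 15.444 = 4.7876 mm/d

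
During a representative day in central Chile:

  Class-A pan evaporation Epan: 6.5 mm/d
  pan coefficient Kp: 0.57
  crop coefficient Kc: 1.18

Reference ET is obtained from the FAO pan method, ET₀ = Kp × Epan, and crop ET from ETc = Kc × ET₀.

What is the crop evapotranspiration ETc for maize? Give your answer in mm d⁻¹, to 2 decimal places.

4.37 mm d⁻¹

ET₀ = 0.57 × 6.5 = 3.7050 mm/d
ETc = Kc × ET₀ = 1.18 × 3.7050 = 4.3719 mm/d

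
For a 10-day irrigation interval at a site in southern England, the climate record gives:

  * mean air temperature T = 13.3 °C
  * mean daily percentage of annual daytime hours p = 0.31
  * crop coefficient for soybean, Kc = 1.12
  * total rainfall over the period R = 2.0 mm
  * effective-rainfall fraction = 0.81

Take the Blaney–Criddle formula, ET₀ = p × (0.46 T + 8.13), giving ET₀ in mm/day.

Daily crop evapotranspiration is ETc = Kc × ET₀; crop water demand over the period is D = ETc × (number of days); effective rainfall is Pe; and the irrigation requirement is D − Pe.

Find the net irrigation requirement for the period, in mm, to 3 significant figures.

ET₀ = 0.31 × (0.46 × 13.3 + 8.13) = 0.31 × 14.248 = 4.4169 mm/d
ETc = Kc × ET₀ = 1.12 × 4.4169 = 4.9469 mm/d
Crop demand D = ETc × 10 d = 4.9469 × 10 = 49.469 mm
Pe = 0.81 × 2.0 = 1.620 mm
D − Pe = 49.469 − 1.620 = 47.849 mm

47.8 mm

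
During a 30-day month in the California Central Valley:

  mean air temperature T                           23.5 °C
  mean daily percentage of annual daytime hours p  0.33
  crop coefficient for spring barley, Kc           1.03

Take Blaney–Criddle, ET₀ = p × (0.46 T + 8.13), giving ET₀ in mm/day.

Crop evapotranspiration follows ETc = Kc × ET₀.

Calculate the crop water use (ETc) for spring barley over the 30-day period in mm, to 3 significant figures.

193 mm

ET₀ = 0.33 × (0.46 × 23.5 + 8.13) = 0.33 × 18.940 = 6.2502 mm/d
ETc = Kc × ET₀ = 1.03 × 6.2502 = 6.4377 mm/d
Over 30 days: 6.4377 × 30 = 193.131 mm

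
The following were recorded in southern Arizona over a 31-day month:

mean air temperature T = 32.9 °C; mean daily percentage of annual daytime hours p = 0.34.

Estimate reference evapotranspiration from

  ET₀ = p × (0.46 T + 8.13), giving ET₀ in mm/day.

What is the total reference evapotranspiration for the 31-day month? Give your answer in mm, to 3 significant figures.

245 mm

ET₀ = 0.34 × (0.46 × 32.9 + 8.13) = 0.34 × 23.264 = 7.9098 mm/d
Monthly total = 7.9098 × 31 = 245.204 mm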